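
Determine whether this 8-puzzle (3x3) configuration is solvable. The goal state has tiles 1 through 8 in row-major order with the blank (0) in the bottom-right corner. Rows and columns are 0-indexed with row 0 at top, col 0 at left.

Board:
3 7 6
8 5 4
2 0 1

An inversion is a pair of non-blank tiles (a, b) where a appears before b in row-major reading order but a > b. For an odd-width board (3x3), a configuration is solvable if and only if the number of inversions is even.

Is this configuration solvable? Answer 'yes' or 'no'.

Answer: no

Derivation:
Inversions (pairs i<j in row-major order where tile[i] > tile[j] > 0): 21
21 is odd, so the puzzle is not solvable.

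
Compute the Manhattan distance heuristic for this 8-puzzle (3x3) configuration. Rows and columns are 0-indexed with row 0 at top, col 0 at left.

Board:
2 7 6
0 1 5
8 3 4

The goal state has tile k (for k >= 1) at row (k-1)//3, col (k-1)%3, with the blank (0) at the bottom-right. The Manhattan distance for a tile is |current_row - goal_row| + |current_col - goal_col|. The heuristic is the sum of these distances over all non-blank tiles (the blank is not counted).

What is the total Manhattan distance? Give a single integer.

Tile 2: at (0,0), goal (0,1), distance |0-0|+|0-1| = 1
Tile 7: at (0,1), goal (2,0), distance |0-2|+|1-0| = 3
Tile 6: at (0,2), goal (1,2), distance |0-1|+|2-2| = 1
Tile 1: at (1,1), goal (0,0), distance |1-0|+|1-0| = 2
Tile 5: at (1,2), goal (1,1), distance |1-1|+|2-1| = 1
Tile 8: at (2,0), goal (2,1), distance |2-2|+|0-1| = 1
Tile 3: at (2,1), goal (0,2), distance |2-0|+|1-2| = 3
Tile 4: at (2,2), goal (1,0), distance |2-1|+|2-0| = 3
Sum: 1 + 3 + 1 + 2 + 1 + 1 + 3 + 3 = 15

Answer: 15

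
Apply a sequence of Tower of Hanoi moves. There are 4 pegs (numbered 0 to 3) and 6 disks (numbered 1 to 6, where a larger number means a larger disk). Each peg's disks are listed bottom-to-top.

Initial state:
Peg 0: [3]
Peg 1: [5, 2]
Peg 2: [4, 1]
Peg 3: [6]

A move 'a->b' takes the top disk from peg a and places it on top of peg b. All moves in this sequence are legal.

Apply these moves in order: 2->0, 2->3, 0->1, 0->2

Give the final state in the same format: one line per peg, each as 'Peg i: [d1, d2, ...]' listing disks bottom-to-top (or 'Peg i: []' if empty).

After move 1 (2->0):
Peg 0: [3, 1]
Peg 1: [5, 2]
Peg 2: [4]
Peg 3: [6]

After move 2 (2->3):
Peg 0: [3, 1]
Peg 1: [5, 2]
Peg 2: []
Peg 3: [6, 4]

After move 3 (0->1):
Peg 0: [3]
Peg 1: [5, 2, 1]
Peg 2: []
Peg 3: [6, 4]

After move 4 (0->2):
Peg 0: []
Peg 1: [5, 2, 1]
Peg 2: [3]
Peg 3: [6, 4]

Answer: Peg 0: []
Peg 1: [5, 2, 1]
Peg 2: [3]
Peg 3: [6, 4]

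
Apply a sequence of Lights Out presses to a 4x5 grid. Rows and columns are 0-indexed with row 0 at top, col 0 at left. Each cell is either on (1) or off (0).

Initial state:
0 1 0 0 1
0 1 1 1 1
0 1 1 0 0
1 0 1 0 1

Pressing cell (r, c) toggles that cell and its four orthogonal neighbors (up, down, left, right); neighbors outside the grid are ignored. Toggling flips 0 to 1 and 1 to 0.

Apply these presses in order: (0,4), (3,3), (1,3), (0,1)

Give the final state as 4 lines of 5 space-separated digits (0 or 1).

Answer: 1 0 1 0 0
0 0 0 0 1
0 1 1 0 0
1 0 0 1 0

Derivation:
After press 1 at (0,4):
0 1 0 1 0
0 1 1 1 0
0 1 1 0 0
1 0 1 0 1

After press 2 at (3,3):
0 1 0 1 0
0 1 1 1 0
0 1 1 1 0
1 0 0 1 0

After press 3 at (1,3):
0 1 0 0 0
0 1 0 0 1
0 1 1 0 0
1 0 0 1 0

After press 4 at (0,1):
1 0 1 0 0
0 0 0 0 1
0 1 1 0 0
1 0 0 1 0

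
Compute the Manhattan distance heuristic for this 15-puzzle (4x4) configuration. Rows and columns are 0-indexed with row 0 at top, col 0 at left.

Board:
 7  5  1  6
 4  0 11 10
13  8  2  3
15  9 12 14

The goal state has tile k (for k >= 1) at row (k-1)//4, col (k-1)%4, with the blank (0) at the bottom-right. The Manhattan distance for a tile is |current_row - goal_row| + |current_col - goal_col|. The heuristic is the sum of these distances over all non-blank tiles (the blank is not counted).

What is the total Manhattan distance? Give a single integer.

Tile 7: (0,0)->(1,2) = 3
Tile 5: (0,1)->(1,0) = 2
Tile 1: (0,2)->(0,0) = 2
Tile 6: (0,3)->(1,1) = 3
Tile 4: (1,0)->(0,3) = 4
Tile 11: (1,2)->(2,2) = 1
Tile 10: (1,3)->(2,1) = 3
Tile 13: (2,0)->(3,0) = 1
Tile 8: (2,1)->(1,3) = 3
Tile 2: (2,2)->(0,1) = 3
Tile 3: (2,3)->(0,2) = 3
Tile 15: (3,0)->(3,2) = 2
Tile 9: (3,1)->(2,0) = 2
Tile 12: (3,2)->(2,3) = 2
Tile 14: (3,3)->(3,1) = 2
Sum: 3 + 2 + 2 + 3 + 4 + 1 + 3 + 1 + 3 + 3 + 3 + 2 + 2 + 2 + 2 = 36

Answer: 36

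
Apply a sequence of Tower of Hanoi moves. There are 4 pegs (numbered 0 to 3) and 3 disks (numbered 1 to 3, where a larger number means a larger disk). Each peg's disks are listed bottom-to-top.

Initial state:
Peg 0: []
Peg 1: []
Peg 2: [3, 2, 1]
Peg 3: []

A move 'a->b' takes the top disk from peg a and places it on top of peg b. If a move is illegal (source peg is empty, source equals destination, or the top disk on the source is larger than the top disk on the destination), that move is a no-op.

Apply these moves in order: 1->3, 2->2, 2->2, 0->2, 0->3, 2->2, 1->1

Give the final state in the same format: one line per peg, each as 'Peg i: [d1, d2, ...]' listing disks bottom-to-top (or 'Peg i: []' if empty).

After move 1 (1->3):
Peg 0: []
Peg 1: []
Peg 2: [3, 2, 1]
Peg 3: []

After move 2 (2->2):
Peg 0: []
Peg 1: []
Peg 2: [3, 2, 1]
Peg 3: []

After move 3 (2->2):
Peg 0: []
Peg 1: []
Peg 2: [3, 2, 1]
Peg 3: []

After move 4 (0->2):
Peg 0: []
Peg 1: []
Peg 2: [3, 2, 1]
Peg 3: []

After move 5 (0->3):
Peg 0: []
Peg 1: []
Peg 2: [3, 2, 1]
Peg 3: []

After move 6 (2->2):
Peg 0: []
Peg 1: []
Peg 2: [3, 2, 1]
Peg 3: []

After move 7 (1->1):
Peg 0: []
Peg 1: []
Peg 2: [3, 2, 1]
Peg 3: []

Answer: Peg 0: []
Peg 1: []
Peg 2: [3, 2, 1]
Peg 3: []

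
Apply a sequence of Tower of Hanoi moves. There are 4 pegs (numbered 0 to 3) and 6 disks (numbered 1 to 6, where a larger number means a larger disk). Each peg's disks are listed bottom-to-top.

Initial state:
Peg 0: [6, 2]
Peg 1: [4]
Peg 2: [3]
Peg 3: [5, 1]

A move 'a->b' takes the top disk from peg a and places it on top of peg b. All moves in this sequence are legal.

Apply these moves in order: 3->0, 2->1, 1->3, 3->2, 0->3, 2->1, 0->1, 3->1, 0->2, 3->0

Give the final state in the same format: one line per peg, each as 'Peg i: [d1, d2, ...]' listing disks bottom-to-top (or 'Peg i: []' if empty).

After move 1 (3->0):
Peg 0: [6, 2, 1]
Peg 1: [4]
Peg 2: [3]
Peg 3: [5]

After move 2 (2->1):
Peg 0: [6, 2, 1]
Peg 1: [4, 3]
Peg 2: []
Peg 3: [5]

After move 3 (1->3):
Peg 0: [6, 2, 1]
Peg 1: [4]
Peg 2: []
Peg 3: [5, 3]

After move 4 (3->2):
Peg 0: [6, 2, 1]
Peg 1: [4]
Peg 2: [3]
Peg 3: [5]

After move 5 (0->3):
Peg 0: [6, 2]
Peg 1: [4]
Peg 2: [3]
Peg 3: [5, 1]

After move 6 (2->1):
Peg 0: [6, 2]
Peg 1: [4, 3]
Peg 2: []
Peg 3: [5, 1]

After move 7 (0->1):
Peg 0: [6]
Peg 1: [4, 3, 2]
Peg 2: []
Peg 3: [5, 1]

After move 8 (3->1):
Peg 0: [6]
Peg 1: [4, 3, 2, 1]
Peg 2: []
Peg 3: [5]

After move 9 (0->2):
Peg 0: []
Peg 1: [4, 3, 2, 1]
Peg 2: [6]
Peg 3: [5]

After move 10 (3->0):
Peg 0: [5]
Peg 1: [4, 3, 2, 1]
Peg 2: [6]
Peg 3: []

Answer: Peg 0: [5]
Peg 1: [4, 3, 2, 1]
Peg 2: [6]
Peg 3: []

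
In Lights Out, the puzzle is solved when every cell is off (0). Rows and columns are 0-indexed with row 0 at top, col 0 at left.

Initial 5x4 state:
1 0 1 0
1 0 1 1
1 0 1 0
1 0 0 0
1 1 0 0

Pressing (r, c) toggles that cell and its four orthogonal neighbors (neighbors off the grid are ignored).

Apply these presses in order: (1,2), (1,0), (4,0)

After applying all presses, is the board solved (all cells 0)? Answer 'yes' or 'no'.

Answer: yes

Derivation:
After press 1 at (1,2):
1 0 0 0
1 1 0 0
1 0 0 0
1 0 0 0
1 1 0 0

After press 2 at (1,0):
0 0 0 0
0 0 0 0
0 0 0 0
1 0 0 0
1 1 0 0

After press 3 at (4,0):
0 0 0 0
0 0 0 0
0 0 0 0
0 0 0 0
0 0 0 0

Lights still on: 0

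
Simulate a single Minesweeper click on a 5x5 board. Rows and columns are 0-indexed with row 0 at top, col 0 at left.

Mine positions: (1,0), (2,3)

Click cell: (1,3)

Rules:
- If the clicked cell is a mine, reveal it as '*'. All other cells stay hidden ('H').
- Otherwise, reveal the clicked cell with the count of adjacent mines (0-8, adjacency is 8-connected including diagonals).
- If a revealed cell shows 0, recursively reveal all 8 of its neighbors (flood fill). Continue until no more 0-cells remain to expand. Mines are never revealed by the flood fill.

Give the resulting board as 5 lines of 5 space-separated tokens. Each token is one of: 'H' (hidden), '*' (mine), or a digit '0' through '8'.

H H H H H
H H H 1 H
H H H H H
H H H H H
H H H H H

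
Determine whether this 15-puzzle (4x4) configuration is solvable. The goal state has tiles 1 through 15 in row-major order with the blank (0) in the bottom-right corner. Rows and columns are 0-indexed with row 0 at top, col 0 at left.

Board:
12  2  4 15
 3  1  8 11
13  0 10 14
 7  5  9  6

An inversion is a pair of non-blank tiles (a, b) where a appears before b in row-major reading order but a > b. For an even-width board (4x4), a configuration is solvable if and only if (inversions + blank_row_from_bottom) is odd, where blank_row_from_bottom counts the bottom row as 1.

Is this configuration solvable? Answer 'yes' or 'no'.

Inversions: 50
Blank is in row 2 (0-indexed from top), which is row 2 counting from the bottom (bottom = 1).
50 + 2 = 52, which is even, so the puzzle is not solvable.

Answer: no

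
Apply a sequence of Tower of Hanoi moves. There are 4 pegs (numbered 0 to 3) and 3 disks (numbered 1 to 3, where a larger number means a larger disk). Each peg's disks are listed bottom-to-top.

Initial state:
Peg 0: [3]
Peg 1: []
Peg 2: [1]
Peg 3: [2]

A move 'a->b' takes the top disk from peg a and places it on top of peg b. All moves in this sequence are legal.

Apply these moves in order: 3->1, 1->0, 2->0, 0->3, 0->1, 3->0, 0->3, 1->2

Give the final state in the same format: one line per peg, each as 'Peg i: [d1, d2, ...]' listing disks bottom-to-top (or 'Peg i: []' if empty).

Answer: Peg 0: [3]
Peg 1: []
Peg 2: [2]
Peg 3: [1]

Derivation:
After move 1 (3->1):
Peg 0: [3]
Peg 1: [2]
Peg 2: [1]
Peg 3: []

After move 2 (1->0):
Peg 0: [3, 2]
Peg 1: []
Peg 2: [1]
Peg 3: []

After move 3 (2->0):
Peg 0: [3, 2, 1]
Peg 1: []
Peg 2: []
Peg 3: []

After move 4 (0->3):
Peg 0: [3, 2]
Peg 1: []
Peg 2: []
Peg 3: [1]

After move 5 (0->1):
Peg 0: [3]
Peg 1: [2]
Peg 2: []
Peg 3: [1]

After move 6 (3->0):
Peg 0: [3, 1]
Peg 1: [2]
Peg 2: []
Peg 3: []

After move 7 (0->3):
Peg 0: [3]
Peg 1: [2]
Peg 2: []
Peg 3: [1]

After move 8 (1->2):
Peg 0: [3]
Peg 1: []
Peg 2: [2]
Peg 3: [1]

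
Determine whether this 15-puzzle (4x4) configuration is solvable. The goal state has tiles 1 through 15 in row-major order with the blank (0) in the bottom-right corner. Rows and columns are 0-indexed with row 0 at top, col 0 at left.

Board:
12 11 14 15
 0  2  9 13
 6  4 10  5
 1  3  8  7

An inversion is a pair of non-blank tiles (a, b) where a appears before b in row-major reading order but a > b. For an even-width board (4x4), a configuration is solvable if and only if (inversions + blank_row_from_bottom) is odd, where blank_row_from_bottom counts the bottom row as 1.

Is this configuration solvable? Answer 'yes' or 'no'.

Answer: no

Derivation:
Inversions: 73
Blank is in row 1 (0-indexed from top), which is row 3 counting from the bottom (bottom = 1).
73 + 3 = 76, which is even, so the puzzle is not solvable.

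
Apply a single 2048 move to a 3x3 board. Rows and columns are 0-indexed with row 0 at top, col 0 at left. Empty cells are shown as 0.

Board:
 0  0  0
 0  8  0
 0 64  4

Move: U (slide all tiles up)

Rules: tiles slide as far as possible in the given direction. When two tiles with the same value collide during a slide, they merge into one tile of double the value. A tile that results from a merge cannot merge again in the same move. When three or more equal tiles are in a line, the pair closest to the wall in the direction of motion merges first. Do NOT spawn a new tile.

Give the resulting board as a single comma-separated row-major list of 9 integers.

Answer: 0, 8, 4, 0, 64, 0, 0, 0, 0

Derivation:
Slide up:
col 0: [0, 0, 0] -> [0, 0, 0]
col 1: [0, 8, 64] -> [8, 64, 0]
col 2: [0, 0, 4] -> [4, 0, 0]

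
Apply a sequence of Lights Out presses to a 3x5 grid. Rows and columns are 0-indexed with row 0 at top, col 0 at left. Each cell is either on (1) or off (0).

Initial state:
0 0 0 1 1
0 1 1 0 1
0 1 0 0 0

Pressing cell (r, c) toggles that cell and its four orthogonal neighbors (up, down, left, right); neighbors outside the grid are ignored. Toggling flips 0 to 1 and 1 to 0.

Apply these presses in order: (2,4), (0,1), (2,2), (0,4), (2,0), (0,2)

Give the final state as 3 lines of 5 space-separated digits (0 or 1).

After press 1 at (2,4):
0 0 0 1 1
0 1 1 0 0
0 1 0 1 1

After press 2 at (0,1):
1 1 1 1 1
0 0 1 0 0
0 1 0 1 1

After press 3 at (2,2):
1 1 1 1 1
0 0 0 0 0
0 0 1 0 1

After press 4 at (0,4):
1 1 1 0 0
0 0 0 0 1
0 0 1 0 1

After press 5 at (2,0):
1 1 1 0 0
1 0 0 0 1
1 1 1 0 1

After press 6 at (0,2):
1 0 0 1 0
1 0 1 0 1
1 1 1 0 1

Answer: 1 0 0 1 0
1 0 1 0 1
1 1 1 0 1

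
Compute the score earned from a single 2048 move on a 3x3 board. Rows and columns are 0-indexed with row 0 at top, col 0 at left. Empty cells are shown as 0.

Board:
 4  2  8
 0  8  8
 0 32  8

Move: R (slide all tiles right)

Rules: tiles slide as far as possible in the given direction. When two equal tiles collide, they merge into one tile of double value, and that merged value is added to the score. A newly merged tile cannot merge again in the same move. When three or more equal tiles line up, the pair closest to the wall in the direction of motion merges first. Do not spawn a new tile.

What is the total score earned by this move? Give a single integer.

Slide right:
row 0: [4, 2, 8] -> [4, 2, 8]  score +0 (running 0)
row 1: [0, 8, 8] -> [0, 0, 16]  score +16 (running 16)
row 2: [0, 32, 8] -> [0, 32, 8]  score +0 (running 16)
Board after move:
 4  2  8
 0  0 16
 0 32  8

Answer: 16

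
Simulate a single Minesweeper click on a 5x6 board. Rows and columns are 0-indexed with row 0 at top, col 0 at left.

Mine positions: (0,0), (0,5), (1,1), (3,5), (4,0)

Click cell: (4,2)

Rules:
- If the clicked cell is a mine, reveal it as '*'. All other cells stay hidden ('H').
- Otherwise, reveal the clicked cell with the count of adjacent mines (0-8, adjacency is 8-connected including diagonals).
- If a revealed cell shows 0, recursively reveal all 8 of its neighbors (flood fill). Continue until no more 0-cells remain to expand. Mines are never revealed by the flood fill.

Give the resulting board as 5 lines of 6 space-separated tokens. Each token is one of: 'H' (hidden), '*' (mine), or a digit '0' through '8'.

H H 1 0 1 H
H H 1 0 1 H
H 1 1 0 1 H
H 1 0 0 1 H
H 1 0 0 1 H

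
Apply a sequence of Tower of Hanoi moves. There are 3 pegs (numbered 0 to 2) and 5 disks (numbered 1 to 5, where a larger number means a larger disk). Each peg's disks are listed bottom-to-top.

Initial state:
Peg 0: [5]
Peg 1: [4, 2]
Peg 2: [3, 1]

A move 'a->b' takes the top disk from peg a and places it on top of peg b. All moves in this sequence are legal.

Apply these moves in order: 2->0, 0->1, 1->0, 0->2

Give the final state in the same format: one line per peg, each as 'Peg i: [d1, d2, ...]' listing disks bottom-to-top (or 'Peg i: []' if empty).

Answer: Peg 0: [5]
Peg 1: [4, 2]
Peg 2: [3, 1]

Derivation:
After move 1 (2->0):
Peg 0: [5, 1]
Peg 1: [4, 2]
Peg 2: [3]

After move 2 (0->1):
Peg 0: [5]
Peg 1: [4, 2, 1]
Peg 2: [3]

After move 3 (1->0):
Peg 0: [5, 1]
Peg 1: [4, 2]
Peg 2: [3]

After move 4 (0->2):
Peg 0: [5]
Peg 1: [4, 2]
Peg 2: [3, 1]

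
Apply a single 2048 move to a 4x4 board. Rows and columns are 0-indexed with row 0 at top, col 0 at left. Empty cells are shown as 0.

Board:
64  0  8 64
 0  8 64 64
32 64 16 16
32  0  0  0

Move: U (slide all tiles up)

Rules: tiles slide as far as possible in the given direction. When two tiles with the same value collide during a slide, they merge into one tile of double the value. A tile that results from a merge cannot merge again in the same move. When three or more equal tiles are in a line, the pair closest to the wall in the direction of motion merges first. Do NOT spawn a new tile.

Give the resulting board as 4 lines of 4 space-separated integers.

Slide up:
col 0: [64, 0, 32, 32] -> [64, 64, 0, 0]
col 1: [0, 8, 64, 0] -> [8, 64, 0, 0]
col 2: [8, 64, 16, 0] -> [8, 64, 16, 0]
col 3: [64, 64, 16, 0] -> [128, 16, 0, 0]

Answer:  64   8   8 128
 64  64  64  16
  0   0  16   0
  0   0   0   0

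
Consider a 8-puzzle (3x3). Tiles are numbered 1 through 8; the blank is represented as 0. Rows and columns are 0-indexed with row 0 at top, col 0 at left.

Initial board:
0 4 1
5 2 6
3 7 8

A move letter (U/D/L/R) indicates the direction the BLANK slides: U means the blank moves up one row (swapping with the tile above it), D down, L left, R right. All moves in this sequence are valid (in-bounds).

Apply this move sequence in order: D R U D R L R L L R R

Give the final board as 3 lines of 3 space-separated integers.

After move 1 (D):
5 4 1
0 2 6
3 7 8

After move 2 (R):
5 4 1
2 0 6
3 7 8

After move 3 (U):
5 0 1
2 4 6
3 7 8

After move 4 (D):
5 4 1
2 0 6
3 7 8

After move 5 (R):
5 4 1
2 6 0
3 7 8

After move 6 (L):
5 4 1
2 0 6
3 7 8

After move 7 (R):
5 4 1
2 6 0
3 7 8

After move 8 (L):
5 4 1
2 0 6
3 7 8

After move 9 (L):
5 4 1
0 2 6
3 7 8

After move 10 (R):
5 4 1
2 0 6
3 7 8

After move 11 (R):
5 4 1
2 6 0
3 7 8

Answer: 5 4 1
2 6 0
3 7 8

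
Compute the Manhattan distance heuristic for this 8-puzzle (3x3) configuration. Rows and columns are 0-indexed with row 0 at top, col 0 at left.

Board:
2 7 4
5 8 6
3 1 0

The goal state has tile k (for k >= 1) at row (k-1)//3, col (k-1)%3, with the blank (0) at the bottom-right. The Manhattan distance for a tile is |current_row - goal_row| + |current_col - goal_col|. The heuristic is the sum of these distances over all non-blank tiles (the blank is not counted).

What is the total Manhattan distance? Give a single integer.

Tile 2: (0,0)->(0,1) = 1
Tile 7: (0,1)->(2,0) = 3
Tile 4: (0,2)->(1,0) = 3
Tile 5: (1,0)->(1,1) = 1
Tile 8: (1,1)->(2,1) = 1
Tile 6: (1,2)->(1,2) = 0
Tile 3: (2,0)->(0,2) = 4
Tile 1: (2,1)->(0,0) = 3
Sum: 1 + 3 + 3 + 1 + 1 + 0 + 4 + 3 = 16

Answer: 16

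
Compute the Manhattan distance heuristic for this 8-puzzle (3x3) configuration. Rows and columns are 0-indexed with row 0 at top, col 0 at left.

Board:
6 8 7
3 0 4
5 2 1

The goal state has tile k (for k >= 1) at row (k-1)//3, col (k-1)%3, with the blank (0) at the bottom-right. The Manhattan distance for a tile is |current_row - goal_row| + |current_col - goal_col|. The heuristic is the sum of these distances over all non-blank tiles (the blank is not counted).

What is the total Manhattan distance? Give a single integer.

Answer: 22

Derivation:
Tile 6: (0,0)->(1,2) = 3
Tile 8: (0,1)->(2,1) = 2
Tile 7: (0,2)->(2,0) = 4
Tile 3: (1,0)->(0,2) = 3
Tile 4: (1,2)->(1,0) = 2
Tile 5: (2,0)->(1,1) = 2
Tile 2: (2,1)->(0,1) = 2
Tile 1: (2,2)->(0,0) = 4
Sum: 3 + 2 + 4 + 3 + 2 + 2 + 2 + 4 = 22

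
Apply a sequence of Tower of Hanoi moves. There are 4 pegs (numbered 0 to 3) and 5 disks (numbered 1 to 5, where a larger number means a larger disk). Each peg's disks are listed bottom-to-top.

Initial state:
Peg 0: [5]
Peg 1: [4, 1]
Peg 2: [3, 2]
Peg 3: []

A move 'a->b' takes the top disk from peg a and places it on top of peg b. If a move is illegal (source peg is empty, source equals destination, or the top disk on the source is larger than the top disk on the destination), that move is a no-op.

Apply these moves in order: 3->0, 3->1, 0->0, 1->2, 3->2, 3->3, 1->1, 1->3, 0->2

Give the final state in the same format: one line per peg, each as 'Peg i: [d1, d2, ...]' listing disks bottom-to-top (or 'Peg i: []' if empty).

After move 1 (3->0):
Peg 0: [5]
Peg 1: [4, 1]
Peg 2: [3, 2]
Peg 3: []

After move 2 (3->1):
Peg 0: [5]
Peg 1: [4, 1]
Peg 2: [3, 2]
Peg 3: []

After move 3 (0->0):
Peg 0: [5]
Peg 1: [4, 1]
Peg 2: [3, 2]
Peg 3: []

After move 4 (1->2):
Peg 0: [5]
Peg 1: [4]
Peg 2: [3, 2, 1]
Peg 3: []

After move 5 (3->2):
Peg 0: [5]
Peg 1: [4]
Peg 2: [3, 2, 1]
Peg 3: []

After move 6 (3->3):
Peg 0: [5]
Peg 1: [4]
Peg 2: [3, 2, 1]
Peg 3: []

After move 7 (1->1):
Peg 0: [5]
Peg 1: [4]
Peg 2: [3, 2, 1]
Peg 3: []

After move 8 (1->3):
Peg 0: [5]
Peg 1: []
Peg 2: [3, 2, 1]
Peg 3: [4]

After move 9 (0->2):
Peg 0: [5]
Peg 1: []
Peg 2: [3, 2, 1]
Peg 3: [4]

Answer: Peg 0: [5]
Peg 1: []
Peg 2: [3, 2, 1]
Peg 3: [4]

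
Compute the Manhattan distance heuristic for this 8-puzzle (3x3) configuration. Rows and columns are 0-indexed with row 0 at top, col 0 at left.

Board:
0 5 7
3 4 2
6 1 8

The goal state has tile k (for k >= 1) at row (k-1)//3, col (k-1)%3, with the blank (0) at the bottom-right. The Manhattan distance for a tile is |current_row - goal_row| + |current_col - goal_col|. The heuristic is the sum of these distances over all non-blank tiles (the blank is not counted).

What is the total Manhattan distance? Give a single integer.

Tile 5: at (0,1), goal (1,1), distance |0-1|+|1-1| = 1
Tile 7: at (0,2), goal (2,0), distance |0-2|+|2-0| = 4
Tile 3: at (1,0), goal (0,2), distance |1-0|+|0-2| = 3
Tile 4: at (1,1), goal (1,0), distance |1-1|+|1-0| = 1
Tile 2: at (1,2), goal (0,1), distance |1-0|+|2-1| = 2
Tile 6: at (2,0), goal (1,2), distance |2-1|+|0-2| = 3
Tile 1: at (2,1), goal (0,0), distance |2-0|+|1-0| = 3
Tile 8: at (2,2), goal (2,1), distance |2-2|+|2-1| = 1
Sum: 1 + 4 + 3 + 1 + 2 + 3 + 3 + 1 = 18

Answer: 18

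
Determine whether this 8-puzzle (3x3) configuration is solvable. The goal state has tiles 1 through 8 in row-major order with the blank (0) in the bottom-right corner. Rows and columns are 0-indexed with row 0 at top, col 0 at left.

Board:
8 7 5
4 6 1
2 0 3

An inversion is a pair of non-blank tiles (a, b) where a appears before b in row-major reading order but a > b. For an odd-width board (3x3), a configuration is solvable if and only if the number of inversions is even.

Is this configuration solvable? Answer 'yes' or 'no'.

Answer: no

Derivation:
Inversions (pairs i<j in row-major order where tile[i] > tile[j] > 0): 23
23 is odd, so the puzzle is not solvable.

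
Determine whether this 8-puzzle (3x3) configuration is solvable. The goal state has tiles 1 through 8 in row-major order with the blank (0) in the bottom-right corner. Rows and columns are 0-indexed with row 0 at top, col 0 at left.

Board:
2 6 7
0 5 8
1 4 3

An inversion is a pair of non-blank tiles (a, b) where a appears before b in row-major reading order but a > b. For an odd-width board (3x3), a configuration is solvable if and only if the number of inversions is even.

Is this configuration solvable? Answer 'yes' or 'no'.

Inversions (pairs i<j in row-major order where tile[i] > tile[j] > 0): 16
16 is even, so the puzzle is solvable.

Answer: yes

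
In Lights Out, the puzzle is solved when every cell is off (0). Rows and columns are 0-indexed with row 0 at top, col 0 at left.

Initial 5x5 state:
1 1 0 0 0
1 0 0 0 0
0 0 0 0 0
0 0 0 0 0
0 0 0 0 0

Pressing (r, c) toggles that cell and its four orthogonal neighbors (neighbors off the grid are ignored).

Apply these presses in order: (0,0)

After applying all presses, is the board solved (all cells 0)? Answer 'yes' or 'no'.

After press 1 at (0,0):
0 0 0 0 0
0 0 0 0 0
0 0 0 0 0
0 0 0 0 0
0 0 0 0 0

Lights still on: 0

Answer: yes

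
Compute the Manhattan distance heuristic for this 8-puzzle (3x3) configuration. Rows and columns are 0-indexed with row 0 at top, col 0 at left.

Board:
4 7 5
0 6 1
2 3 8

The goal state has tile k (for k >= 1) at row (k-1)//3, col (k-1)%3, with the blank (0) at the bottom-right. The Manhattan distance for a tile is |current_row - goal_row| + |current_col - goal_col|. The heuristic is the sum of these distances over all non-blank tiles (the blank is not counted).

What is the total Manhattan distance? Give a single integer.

Answer: 17

Derivation:
Tile 4: (0,0)->(1,0) = 1
Tile 7: (0,1)->(2,0) = 3
Tile 5: (0,2)->(1,1) = 2
Tile 6: (1,1)->(1,2) = 1
Tile 1: (1,2)->(0,0) = 3
Tile 2: (2,0)->(0,1) = 3
Tile 3: (2,1)->(0,2) = 3
Tile 8: (2,2)->(2,1) = 1
Sum: 1 + 3 + 2 + 1 + 3 + 3 + 3 + 1 = 17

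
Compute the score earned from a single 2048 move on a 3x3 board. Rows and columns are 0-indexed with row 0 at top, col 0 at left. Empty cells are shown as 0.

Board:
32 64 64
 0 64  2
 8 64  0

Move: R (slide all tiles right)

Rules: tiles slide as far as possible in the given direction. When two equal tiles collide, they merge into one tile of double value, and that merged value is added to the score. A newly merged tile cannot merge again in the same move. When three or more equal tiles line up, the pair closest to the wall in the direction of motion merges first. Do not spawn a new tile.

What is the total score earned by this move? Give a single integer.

Answer: 128

Derivation:
Slide right:
row 0: [32, 64, 64] -> [0, 32, 128]  score +128 (running 128)
row 1: [0, 64, 2] -> [0, 64, 2]  score +0 (running 128)
row 2: [8, 64, 0] -> [0, 8, 64]  score +0 (running 128)
Board after move:
  0  32 128
  0  64   2
  0   8  64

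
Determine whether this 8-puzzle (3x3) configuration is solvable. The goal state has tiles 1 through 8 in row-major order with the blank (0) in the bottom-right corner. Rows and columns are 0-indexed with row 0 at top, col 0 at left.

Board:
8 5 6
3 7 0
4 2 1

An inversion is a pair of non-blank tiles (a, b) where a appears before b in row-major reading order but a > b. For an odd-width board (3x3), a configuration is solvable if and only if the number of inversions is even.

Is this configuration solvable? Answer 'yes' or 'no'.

Answer: no

Derivation:
Inversions (pairs i<j in row-major order where tile[i] > tile[j] > 0): 23
23 is odd, so the puzzle is not solvable.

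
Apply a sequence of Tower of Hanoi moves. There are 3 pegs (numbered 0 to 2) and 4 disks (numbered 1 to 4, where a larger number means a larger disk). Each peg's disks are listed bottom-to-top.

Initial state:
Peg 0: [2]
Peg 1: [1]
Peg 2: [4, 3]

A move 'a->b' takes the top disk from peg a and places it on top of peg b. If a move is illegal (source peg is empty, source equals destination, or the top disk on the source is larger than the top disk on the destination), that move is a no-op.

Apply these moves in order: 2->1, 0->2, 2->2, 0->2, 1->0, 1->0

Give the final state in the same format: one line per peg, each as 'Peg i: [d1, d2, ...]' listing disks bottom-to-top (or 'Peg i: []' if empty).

After move 1 (2->1):
Peg 0: [2]
Peg 1: [1]
Peg 2: [4, 3]

After move 2 (0->2):
Peg 0: []
Peg 1: [1]
Peg 2: [4, 3, 2]

After move 3 (2->2):
Peg 0: []
Peg 1: [1]
Peg 2: [4, 3, 2]

After move 4 (0->2):
Peg 0: []
Peg 1: [1]
Peg 2: [4, 3, 2]

After move 5 (1->0):
Peg 0: [1]
Peg 1: []
Peg 2: [4, 3, 2]

After move 6 (1->0):
Peg 0: [1]
Peg 1: []
Peg 2: [4, 3, 2]

Answer: Peg 0: [1]
Peg 1: []
Peg 2: [4, 3, 2]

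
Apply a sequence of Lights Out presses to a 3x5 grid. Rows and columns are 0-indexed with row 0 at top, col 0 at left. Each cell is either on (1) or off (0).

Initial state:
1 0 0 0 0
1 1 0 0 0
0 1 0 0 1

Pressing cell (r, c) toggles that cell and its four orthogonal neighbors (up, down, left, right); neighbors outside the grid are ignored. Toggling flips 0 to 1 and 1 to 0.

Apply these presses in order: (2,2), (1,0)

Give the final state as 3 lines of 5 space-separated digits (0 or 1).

Answer: 0 0 0 0 0
0 0 1 0 0
1 0 1 1 1

Derivation:
After press 1 at (2,2):
1 0 0 0 0
1 1 1 0 0
0 0 1 1 1

After press 2 at (1,0):
0 0 0 0 0
0 0 1 0 0
1 0 1 1 1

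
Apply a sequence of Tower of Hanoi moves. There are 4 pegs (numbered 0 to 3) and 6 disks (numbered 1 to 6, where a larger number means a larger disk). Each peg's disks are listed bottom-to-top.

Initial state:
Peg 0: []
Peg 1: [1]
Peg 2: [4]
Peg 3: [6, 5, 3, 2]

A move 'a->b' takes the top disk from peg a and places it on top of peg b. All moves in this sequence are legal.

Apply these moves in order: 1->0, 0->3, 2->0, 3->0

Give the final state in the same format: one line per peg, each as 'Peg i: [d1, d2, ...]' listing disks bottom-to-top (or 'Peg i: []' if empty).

Answer: Peg 0: [4, 1]
Peg 1: []
Peg 2: []
Peg 3: [6, 5, 3, 2]

Derivation:
After move 1 (1->0):
Peg 0: [1]
Peg 1: []
Peg 2: [4]
Peg 3: [6, 5, 3, 2]

After move 2 (0->3):
Peg 0: []
Peg 1: []
Peg 2: [4]
Peg 3: [6, 5, 3, 2, 1]

After move 3 (2->0):
Peg 0: [4]
Peg 1: []
Peg 2: []
Peg 3: [6, 5, 3, 2, 1]

After move 4 (3->0):
Peg 0: [4, 1]
Peg 1: []
Peg 2: []
Peg 3: [6, 5, 3, 2]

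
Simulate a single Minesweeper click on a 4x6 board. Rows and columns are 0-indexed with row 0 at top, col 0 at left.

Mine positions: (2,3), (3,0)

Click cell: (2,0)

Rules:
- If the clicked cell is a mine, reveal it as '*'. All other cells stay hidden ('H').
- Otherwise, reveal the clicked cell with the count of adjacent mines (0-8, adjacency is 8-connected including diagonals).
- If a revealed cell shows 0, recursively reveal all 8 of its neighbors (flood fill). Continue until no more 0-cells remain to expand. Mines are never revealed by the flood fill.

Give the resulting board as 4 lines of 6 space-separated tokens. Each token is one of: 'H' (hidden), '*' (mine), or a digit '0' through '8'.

H H H H H H
H H H H H H
1 H H H H H
H H H H H H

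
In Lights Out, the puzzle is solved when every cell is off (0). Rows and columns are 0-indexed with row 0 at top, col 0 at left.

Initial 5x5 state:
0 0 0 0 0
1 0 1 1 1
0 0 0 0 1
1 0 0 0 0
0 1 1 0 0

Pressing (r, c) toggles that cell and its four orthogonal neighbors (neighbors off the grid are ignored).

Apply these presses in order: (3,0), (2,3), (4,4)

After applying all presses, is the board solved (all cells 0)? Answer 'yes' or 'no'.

After press 1 at (3,0):
0 0 0 0 0
1 0 1 1 1
1 0 0 0 1
0 1 0 0 0
1 1 1 0 0

After press 2 at (2,3):
0 0 0 0 0
1 0 1 0 1
1 0 1 1 0
0 1 0 1 0
1 1 1 0 0

After press 3 at (4,4):
0 0 0 0 0
1 0 1 0 1
1 0 1 1 0
0 1 0 1 1
1 1 1 1 1

Lights still on: 14

Answer: no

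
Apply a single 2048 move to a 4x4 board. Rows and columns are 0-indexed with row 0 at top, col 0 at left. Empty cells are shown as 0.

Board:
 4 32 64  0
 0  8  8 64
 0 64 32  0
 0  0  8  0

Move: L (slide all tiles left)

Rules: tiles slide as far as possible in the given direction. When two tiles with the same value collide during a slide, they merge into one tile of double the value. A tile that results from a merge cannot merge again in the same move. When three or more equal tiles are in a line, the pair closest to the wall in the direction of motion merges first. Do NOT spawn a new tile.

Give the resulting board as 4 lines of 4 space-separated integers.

Slide left:
row 0: [4, 32, 64, 0] -> [4, 32, 64, 0]
row 1: [0, 8, 8, 64] -> [16, 64, 0, 0]
row 2: [0, 64, 32, 0] -> [64, 32, 0, 0]
row 3: [0, 0, 8, 0] -> [8, 0, 0, 0]

Answer:  4 32 64  0
16 64  0  0
64 32  0  0
 8  0  0  0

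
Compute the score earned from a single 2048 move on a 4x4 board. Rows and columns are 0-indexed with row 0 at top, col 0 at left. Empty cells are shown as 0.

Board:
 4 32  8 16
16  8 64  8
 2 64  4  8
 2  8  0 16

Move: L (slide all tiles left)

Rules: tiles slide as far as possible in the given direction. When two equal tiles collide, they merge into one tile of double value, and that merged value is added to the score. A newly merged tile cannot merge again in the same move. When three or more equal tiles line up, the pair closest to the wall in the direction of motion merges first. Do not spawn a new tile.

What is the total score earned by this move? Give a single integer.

Slide left:
row 0: [4, 32, 8, 16] -> [4, 32, 8, 16]  score +0 (running 0)
row 1: [16, 8, 64, 8] -> [16, 8, 64, 8]  score +0 (running 0)
row 2: [2, 64, 4, 8] -> [2, 64, 4, 8]  score +0 (running 0)
row 3: [2, 8, 0, 16] -> [2, 8, 16, 0]  score +0 (running 0)
Board after move:
 4 32  8 16
16  8 64  8
 2 64  4  8
 2  8 16  0

Answer: 0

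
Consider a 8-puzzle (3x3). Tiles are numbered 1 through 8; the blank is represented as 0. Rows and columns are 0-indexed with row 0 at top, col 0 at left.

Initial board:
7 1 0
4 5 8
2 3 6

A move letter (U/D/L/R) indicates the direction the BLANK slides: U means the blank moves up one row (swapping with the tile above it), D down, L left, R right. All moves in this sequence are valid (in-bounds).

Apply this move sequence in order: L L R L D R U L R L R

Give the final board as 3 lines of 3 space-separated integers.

Answer: 4 0 1
5 7 8
2 3 6

Derivation:
After move 1 (L):
7 0 1
4 5 8
2 3 6

After move 2 (L):
0 7 1
4 5 8
2 3 6

After move 3 (R):
7 0 1
4 5 8
2 3 6

After move 4 (L):
0 7 1
4 5 8
2 3 6

After move 5 (D):
4 7 1
0 5 8
2 3 6

After move 6 (R):
4 7 1
5 0 8
2 3 6

After move 7 (U):
4 0 1
5 7 8
2 3 6

After move 8 (L):
0 4 1
5 7 8
2 3 6

After move 9 (R):
4 0 1
5 7 8
2 3 6

After move 10 (L):
0 4 1
5 7 8
2 3 6

After move 11 (R):
4 0 1
5 7 8
2 3 6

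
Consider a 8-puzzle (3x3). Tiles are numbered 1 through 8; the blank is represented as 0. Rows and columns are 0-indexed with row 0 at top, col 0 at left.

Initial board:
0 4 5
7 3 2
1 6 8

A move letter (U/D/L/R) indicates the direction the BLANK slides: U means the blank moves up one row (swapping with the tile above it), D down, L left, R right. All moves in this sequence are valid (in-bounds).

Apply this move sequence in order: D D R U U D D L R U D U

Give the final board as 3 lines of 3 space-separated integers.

Answer: 7 4 5
1 0 2
6 3 8

Derivation:
After move 1 (D):
7 4 5
0 3 2
1 6 8

After move 2 (D):
7 4 5
1 3 2
0 6 8

After move 3 (R):
7 4 5
1 3 2
6 0 8

After move 4 (U):
7 4 5
1 0 2
6 3 8

After move 5 (U):
7 0 5
1 4 2
6 3 8

After move 6 (D):
7 4 5
1 0 2
6 3 8

After move 7 (D):
7 4 5
1 3 2
6 0 8

After move 8 (L):
7 4 5
1 3 2
0 6 8

After move 9 (R):
7 4 5
1 3 2
6 0 8

After move 10 (U):
7 4 5
1 0 2
6 3 8

After move 11 (D):
7 4 5
1 3 2
6 0 8

After move 12 (U):
7 4 5
1 0 2
6 3 8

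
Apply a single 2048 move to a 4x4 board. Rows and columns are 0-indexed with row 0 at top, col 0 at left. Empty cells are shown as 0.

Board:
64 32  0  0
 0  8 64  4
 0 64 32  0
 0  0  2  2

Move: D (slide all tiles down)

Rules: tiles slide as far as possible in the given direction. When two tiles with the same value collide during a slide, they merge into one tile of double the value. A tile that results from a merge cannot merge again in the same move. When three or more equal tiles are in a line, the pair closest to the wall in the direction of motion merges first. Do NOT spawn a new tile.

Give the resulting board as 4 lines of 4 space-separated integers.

Slide down:
col 0: [64, 0, 0, 0] -> [0, 0, 0, 64]
col 1: [32, 8, 64, 0] -> [0, 32, 8, 64]
col 2: [0, 64, 32, 2] -> [0, 64, 32, 2]
col 3: [0, 4, 0, 2] -> [0, 0, 4, 2]

Answer:  0  0  0  0
 0 32 64  0
 0  8 32  4
64 64  2  2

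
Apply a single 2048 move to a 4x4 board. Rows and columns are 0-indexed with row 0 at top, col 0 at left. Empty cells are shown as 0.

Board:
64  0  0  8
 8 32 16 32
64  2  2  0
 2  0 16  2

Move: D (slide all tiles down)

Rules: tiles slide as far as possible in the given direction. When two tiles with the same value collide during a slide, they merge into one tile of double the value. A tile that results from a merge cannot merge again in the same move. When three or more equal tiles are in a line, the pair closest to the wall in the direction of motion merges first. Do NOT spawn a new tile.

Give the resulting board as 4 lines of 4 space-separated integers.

Answer: 64  0  0  0
 8  0 16  8
64 32  2 32
 2  2 16  2

Derivation:
Slide down:
col 0: [64, 8, 64, 2] -> [64, 8, 64, 2]
col 1: [0, 32, 2, 0] -> [0, 0, 32, 2]
col 2: [0, 16, 2, 16] -> [0, 16, 2, 16]
col 3: [8, 32, 0, 2] -> [0, 8, 32, 2]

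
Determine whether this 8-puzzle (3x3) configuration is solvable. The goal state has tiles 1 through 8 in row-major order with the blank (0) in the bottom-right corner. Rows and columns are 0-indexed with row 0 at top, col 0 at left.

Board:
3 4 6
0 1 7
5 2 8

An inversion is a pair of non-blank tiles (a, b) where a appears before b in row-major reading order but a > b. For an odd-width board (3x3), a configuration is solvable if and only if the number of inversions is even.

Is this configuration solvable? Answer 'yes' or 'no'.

Inversions (pairs i<j in row-major order where tile[i] > tile[j] > 0): 10
10 is even, so the puzzle is solvable.

Answer: yes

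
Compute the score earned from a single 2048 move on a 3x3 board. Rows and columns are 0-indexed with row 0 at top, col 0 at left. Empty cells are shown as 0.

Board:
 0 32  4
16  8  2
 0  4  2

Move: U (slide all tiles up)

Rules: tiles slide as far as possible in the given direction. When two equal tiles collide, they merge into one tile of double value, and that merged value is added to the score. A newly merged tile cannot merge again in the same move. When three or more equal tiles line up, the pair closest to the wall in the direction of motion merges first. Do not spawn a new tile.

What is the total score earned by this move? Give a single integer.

Slide up:
col 0: [0, 16, 0] -> [16, 0, 0]  score +0 (running 0)
col 1: [32, 8, 4] -> [32, 8, 4]  score +0 (running 0)
col 2: [4, 2, 2] -> [4, 4, 0]  score +4 (running 4)
Board after move:
16 32  4
 0  8  4
 0  4  0

Answer: 4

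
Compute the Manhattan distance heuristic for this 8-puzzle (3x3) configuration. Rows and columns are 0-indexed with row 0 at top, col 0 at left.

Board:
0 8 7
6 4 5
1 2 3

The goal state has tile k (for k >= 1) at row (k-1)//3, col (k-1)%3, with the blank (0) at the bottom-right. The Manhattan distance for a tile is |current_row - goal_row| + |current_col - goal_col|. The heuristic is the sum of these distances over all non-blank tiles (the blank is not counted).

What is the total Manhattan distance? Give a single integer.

Answer: 16

Derivation:
Tile 8: (0,1)->(2,1) = 2
Tile 7: (0,2)->(2,0) = 4
Tile 6: (1,0)->(1,2) = 2
Tile 4: (1,1)->(1,0) = 1
Tile 5: (1,2)->(1,1) = 1
Tile 1: (2,0)->(0,0) = 2
Tile 2: (2,1)->(0,1) = 2
Tile 3: (2,2)->(0,2) = 2
Sum: 2 + 4 + 2 + 1 + 1 + 2 + 2 + 2 = 16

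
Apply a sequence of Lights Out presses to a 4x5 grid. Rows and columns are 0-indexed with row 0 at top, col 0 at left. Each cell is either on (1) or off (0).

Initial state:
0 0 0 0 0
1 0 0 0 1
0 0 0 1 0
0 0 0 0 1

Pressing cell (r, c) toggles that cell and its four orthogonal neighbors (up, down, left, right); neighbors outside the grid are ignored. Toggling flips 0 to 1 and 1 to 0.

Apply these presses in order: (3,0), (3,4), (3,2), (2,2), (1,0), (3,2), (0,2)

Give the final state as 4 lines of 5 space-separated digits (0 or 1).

After press 1 at (3,0):
0 0 0 0 0
1 0 0 0 1
1 0 0 1 0
1 1 0 0 1

After press 2 at (3,4):
0 0 0 0 0
1 0 0 0 1
1 0 0 1 1
1 1 0 1 0

After press 3 at (3,2):
0 0 0 0 0
1 0 0 0 1
1 0 1 1 1
1 0 1 0 0

After press 4 at (2,2):
0 0 0 0 0
1 0 1 0 1
1 1 0 0 1
1 0 0 0 0

After press 5 at (1,0):
1 0 0 0 0
0 1 1 0 1
0 1 0 0 1
1 0 0 0 0

After press 6 at (3,2):
1 0 0 0 0
0 1 1 0 1
0 1 1 0 1
1 1 1 1 0

After press 7 at (0,2):
1 1 1 1 0
0 1 0 0 1
0 1 1 0 1
1 1 1 1 0

Answer: 1 1 1 1 0
0 1 0 0 1
0 1 1 0 1
1 1 1 1 0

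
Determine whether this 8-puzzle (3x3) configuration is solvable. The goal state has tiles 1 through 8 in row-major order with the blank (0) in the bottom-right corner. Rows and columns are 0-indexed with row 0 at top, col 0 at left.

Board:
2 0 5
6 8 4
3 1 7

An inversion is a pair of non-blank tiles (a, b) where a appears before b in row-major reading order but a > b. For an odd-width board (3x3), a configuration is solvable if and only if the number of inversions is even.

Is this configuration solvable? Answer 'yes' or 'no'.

Answer: yes

Derivation:
Inversions (pairs i<j in row-major order where tile[i] > tile[j] > 0): 14
14 is even, so the puzzle is solvable.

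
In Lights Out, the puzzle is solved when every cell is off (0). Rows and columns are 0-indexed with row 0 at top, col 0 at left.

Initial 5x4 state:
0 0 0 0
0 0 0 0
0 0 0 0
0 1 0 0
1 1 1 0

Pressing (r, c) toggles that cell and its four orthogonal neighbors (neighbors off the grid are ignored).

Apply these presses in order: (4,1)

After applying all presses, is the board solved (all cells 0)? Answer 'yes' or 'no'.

After press 1 at (4,1):
0 0 0 0
0 0 0 0
0 0 0 0
0 0 0 0
0 0 0 0

Lights still on: 0

Answer: yes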